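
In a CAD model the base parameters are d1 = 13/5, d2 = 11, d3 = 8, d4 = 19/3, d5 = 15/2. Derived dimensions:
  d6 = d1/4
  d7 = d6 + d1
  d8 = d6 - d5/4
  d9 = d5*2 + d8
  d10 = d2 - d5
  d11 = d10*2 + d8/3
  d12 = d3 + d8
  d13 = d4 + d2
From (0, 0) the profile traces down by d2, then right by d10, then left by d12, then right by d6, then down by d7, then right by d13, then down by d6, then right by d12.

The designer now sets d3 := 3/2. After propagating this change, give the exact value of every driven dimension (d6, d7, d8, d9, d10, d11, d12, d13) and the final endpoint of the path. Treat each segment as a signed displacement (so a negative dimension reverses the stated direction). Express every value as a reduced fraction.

Apply edit: d3 := 3/2
  d6 = d1/4 = 13/20
  d7 = d6 + d1 = 13/4
  d8 = d6 - d5/4 = -49/40
  d9 = d5*2 + d8 = 551/40
  d10 = d2 - d5 = 7/2
  d11 = d10*2 + d8/3 = 791/120
  d12 = d3 + d8 = 11/40
  d13 = d4 + d2 = 52/3
Walk from origin (0, 0):
  seg 1: down by d2 = 11 → (0, -11)
  seg 2: right by d10 = 7/2 → (7/2, -11)
  seg 3: left by d12 = 11/40 → (129/40, -11)
  seg 4: right by d6 = 13/20 → (31/8, -11)
  seg 5: down by d7 = 13/4 → (31/8, -57/4)
  seg 6: right by d13 = 52/3 → (509/24, -57/4)
  seg 7: down by d6 = 13/20 → (509/24, -149/10)
  seg 8: right by d12 = 11/40 → (1289/60, -149/10)

d6 = 13/20
d7 = 13/4
d8 = -49/40
d9 = 551/40
d10 = 7/2
d11 = 791/120
d12 = 11/40
d13 = 52/3
endpoint = (1289/60, -149/10)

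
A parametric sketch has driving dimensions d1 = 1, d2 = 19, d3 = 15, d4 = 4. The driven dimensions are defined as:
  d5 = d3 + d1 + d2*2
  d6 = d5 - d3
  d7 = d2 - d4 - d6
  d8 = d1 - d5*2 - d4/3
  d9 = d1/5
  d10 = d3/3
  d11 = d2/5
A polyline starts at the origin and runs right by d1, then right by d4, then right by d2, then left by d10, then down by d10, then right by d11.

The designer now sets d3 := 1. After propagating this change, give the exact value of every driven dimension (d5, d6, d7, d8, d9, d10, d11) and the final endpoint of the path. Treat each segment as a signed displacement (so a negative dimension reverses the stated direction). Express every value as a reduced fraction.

Apply edit: d3 := 1
  d5 = d3 + d1 + d2*2 = 40
  d6 = d5 - d3 = 39
  d7 = d2 - d4 - d6 = -24
  d8 = d1 - d5*2 - d4/3 = -241/3
  d9 = d1/5 = 1/5
  d10 = d3/3 = 1/3
  d11 = d2/5 = 19/5
Walk from origin (0, 0):
  seg 1: right by d1 = 1 → (1, 0)
  seg 2: right by d4 = 4 → (5, 0)
  seg 3: right by d2 = 19 → (24, 0)
  seg 4: left by d10 = 1/3 → (71/3, 0)
  seg 5: down by d10 = 1/3 → (71/3, -1/3)
  seg 6: right by d11 = 19/5 → (412/15, -1/3)

d5 = 40
d6 = 39
d7 = -24
d8 = -241/3
d9 = 1/5
d10 = 1/3
d11 = 19/5
endpoint = (412/15, -1/3)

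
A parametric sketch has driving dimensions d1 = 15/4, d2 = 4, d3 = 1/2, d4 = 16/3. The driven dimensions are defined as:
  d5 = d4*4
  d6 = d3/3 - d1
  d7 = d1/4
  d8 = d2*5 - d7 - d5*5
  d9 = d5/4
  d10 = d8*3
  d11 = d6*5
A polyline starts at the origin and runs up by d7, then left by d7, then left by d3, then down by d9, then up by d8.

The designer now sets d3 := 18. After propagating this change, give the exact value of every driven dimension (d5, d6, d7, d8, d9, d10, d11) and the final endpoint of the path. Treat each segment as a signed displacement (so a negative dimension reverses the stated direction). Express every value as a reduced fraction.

Apply edit: d3 := 18
  d5 = d4*4 = 64/3
  d6 = d3/3 - d1 = 9/4
  d7 = d1/4 = 15/16
  d8 = d2*5 - d7 - d5*5 = -4205/48
  d9 = d5/4 = 16/3
  d10 = d8*3 = -4205/16
  d11 = d6*5 = 45/4
Walk from origin (0, 0):
  seg 1: up by d7 = 15/16 → (0, 15/16)
  seg 2: left by d7 = 15/16 → (-15/16, 15/16)
  seg 3: left by d3 = 18 → (-303/16, 15/16)
  seg 4: down by d9 = 16/3 → (-303/16, -211/48)
  seg 5: up by d8 = -4205/48 → (-303/16, -92)

d5 = 64/3
d6 = 9/4
d7 = 15/16
d8 = -4205/48
d9 = 16/3
d10 = -4205/16
d11 = 45/4
endpoint = (-303/16, -92)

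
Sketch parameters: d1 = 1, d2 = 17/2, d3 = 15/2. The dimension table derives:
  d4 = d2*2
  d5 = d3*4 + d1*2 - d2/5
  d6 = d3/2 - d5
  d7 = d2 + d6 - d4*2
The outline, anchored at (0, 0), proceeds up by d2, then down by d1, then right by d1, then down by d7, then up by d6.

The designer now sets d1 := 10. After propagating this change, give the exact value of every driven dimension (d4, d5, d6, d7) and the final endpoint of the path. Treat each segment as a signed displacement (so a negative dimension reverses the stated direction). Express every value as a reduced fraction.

d4 = 17
d5 = 483/10
d6 = -891/20
d7 = -1401/20
endpoint = (10, 24)

Apply edit: d1 := 10
  d4 = d2*2 = 17
  d5 = d3*4 + d1*2 - d2/5 = 483/10
  d6 = d3/2 - d5 = -891/20
  d7 = d2 + d6 - d4*2 = -1401/20
Walk from origin (0, 0):
  seg 1: up by d2 = 17/2 → (0, 17/2)
  seg 2: down by d1 = 10 → (0, -3/2)
  seg 3: right by d1 = 10 → (10, -3/2)
  seg 4: down by d7 = -1401/20 → (10, 1371/20)
  seg 5: up by d6 = -891/20 → (10, 24)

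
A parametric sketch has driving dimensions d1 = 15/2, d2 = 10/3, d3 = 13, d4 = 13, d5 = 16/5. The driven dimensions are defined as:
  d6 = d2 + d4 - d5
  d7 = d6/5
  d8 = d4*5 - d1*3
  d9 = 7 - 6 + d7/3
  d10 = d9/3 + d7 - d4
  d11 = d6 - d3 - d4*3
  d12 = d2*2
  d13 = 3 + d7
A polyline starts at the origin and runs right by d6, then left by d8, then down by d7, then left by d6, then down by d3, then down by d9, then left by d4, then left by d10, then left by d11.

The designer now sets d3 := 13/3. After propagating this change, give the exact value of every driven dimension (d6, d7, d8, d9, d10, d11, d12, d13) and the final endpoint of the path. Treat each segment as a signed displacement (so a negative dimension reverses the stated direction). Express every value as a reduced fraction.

Apply edit: d3 := 13/3
  d6 = d2 + d4 - d5 = 197/15
  d7 = d6/5 = 197/75
  d8 = d4*5 - d1*3 = 85/2
  d9 = 7 - 6 + d7/3 = 422/225
  d10 = d9/3 + d7 - d4 = -1316/135
  d11 = d6 - d3 - d4*3 = -151/5
  d12 = d2*2 = 20/3
  d13 = 3 + d7 = 422/75
Walk from origin (0, 0):
  seg 1: right by d6 = 197/15 → (197/15, 0)
  seg 2: left by d8 = 85/2 → (-881/30, 0)
  seg 3: down by d7 = 197/75 → (-881/30, -197/75)
  seg 4: left by d6 = 197/15 → (-85/2, -197/75)
  seg 5: down by d3 = 13/3 → (-85/2, -174/25)
  seg 6: down by d9 = 422/225 → (-85/2, -1988/225)
  seg 7: left by d4 = 13 → (-111/2, -1988/225)
  seg 8: left by d10 = -1316/135 → (-12353/270, -1988/225)
  seg 9: left by d11 = -151/5 → (-4199/270, -1988/225)

d6 = 197/15
d7 = 197/75
d8 = 85/2
d9 = 422/225
d10 = -1316/135
d11 = -151/5
d12 = 20/3
d13 = 422/75
endpoint = (-4199/270, -1988/225)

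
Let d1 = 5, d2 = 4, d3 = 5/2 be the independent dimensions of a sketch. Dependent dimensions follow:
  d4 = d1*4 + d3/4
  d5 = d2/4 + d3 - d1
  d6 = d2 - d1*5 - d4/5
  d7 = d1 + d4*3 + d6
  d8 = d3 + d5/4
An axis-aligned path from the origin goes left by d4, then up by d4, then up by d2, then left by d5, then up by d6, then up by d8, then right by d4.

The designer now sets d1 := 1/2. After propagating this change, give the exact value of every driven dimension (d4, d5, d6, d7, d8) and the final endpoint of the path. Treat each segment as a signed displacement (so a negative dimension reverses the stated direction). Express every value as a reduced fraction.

Apply edit: d1 := 1/2
  d4 = d1*4 + d3/4 = 21/8
  d5 = d2/4 + d3 - d1 = 3
  d6 = d2 - d1*5 - d4/5 = 39/40
  d7 = d1 + d4*3 + d6 = 187/20
  d8 = d3 + d5/4 = 13/4
Walk from origin (0, 0):
  seg 1: left by d4 = 21/8 → (-21/8, 0)
  seg 2: up by d4 = 21/8 → (-21/8, 21/8)
  seg 3: up by d2 = 4 → (-21/8, 53/8)
  seg 4: left by d5 = 3 → (-45/8, 53/8)
  seg 5: up by d6 = 39/40 → (-45/8, 38/5)
  seg 6: up by d8 = 13/4 → (-45/8, 217/20)
  seg 7: right by d4 = 21/8 → (-3, 217/20)

d4 = 21/8
d5 = 3
d6 = 39/40
d7 = 187/20
d8 = 13/4
endpoint = (-3, 217/20)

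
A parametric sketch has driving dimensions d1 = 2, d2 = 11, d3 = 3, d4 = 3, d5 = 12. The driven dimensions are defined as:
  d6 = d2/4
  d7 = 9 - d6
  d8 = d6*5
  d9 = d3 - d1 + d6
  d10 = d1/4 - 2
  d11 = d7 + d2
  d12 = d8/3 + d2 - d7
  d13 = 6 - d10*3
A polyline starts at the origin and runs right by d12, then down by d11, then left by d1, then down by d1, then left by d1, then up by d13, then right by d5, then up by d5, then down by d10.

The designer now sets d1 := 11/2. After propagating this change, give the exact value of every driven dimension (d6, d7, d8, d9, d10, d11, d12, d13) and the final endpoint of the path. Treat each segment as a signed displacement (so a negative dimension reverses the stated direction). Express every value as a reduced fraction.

d6 = 11/4
d7 = 25/4
d8 = 55/4
d9 = 1/4
d10 = -5/8
d11 = 69/4
d12 = 28/3
d13 = 63/8
endpoint = (31/3, -9/4)

Apply edit: d1 := 11/2
  d6 = d2/4 = 11/4
  d7 = 9 - d6 = 25/4
  d8 = d6*5 = 55/4
  d9 = d3 - d1 + d6 = 1/4
  d10 = d1/4 - 2 = -5/8
  d11 = d7 + d2 = 69/4
  d12 = d8/3 + d2 - d7 = 28/3
  d13 = 6 - d10*3 = 63/8
Walk from origin (0, 0):
  seg 1: right by d12 = 28/3 → (28/3, 0)
  seg 2: down by d11 = 69/4 → (28/3, -69/4)
  seg 3: left by d1 = 11/2 → (23/6, -69/4)
  seg 4: down by d1 = 11/2 → (23/6, -91/4)
  seg 5: left by d1 = 11/2 → (-5/3, -91/4)
  seg 6: up by d13 = 63/8 → (-5/3, -119/8)
  seg 7: right by d5 = 12 → (31/3, -119/8)
  seg 8: up by d5 = 12 → (31/3, -23/8)
  seg 9: down by d10 = -5/8 → (31/3, -9/4)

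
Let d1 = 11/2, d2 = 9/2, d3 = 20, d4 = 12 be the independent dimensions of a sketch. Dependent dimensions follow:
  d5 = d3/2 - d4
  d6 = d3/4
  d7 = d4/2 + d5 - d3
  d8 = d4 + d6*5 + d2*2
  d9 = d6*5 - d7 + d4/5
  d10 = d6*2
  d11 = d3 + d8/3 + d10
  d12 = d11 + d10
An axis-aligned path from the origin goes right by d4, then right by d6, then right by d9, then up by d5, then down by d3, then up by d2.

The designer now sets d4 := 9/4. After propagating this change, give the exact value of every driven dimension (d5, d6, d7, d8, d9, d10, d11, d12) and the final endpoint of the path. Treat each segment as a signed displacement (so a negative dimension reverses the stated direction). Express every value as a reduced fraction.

d5 = 31/4
d6 = 5
d7 = -89/8
d8 = 145/4
d9 = 1463/40
d10 = 10
d11 = 505/12
d12 = 625/12
endpoint = (1753/40, -31/4)

Apply edit: d4 := 9/4
  d5 = d3/2 - d4 = 31/4
  d6 = d3/4 = 5
  d7 = d4/2 + d5 - d3 = -89/8
  d8 = d4 + d6*5 + d2*2 = 145/4
  d9 = d6*5 - d7 + d4/5 = 1463/40
  d10 = d6*2 = 10
  d11 = d3 + d8/3 + d10 = 505/12
  d12 = d11 + d10 = 625/12
Walk from origin (0, 0):
  seg 1: right by d4 = 9/4 → (9/4, 0)
  seg 2: right by d6 = 5 → (29/4, 0)
  seg 3: right by d9 = 1463/40 → (1753/40, 0)
  seg 4: up by d5 = 31/4 → (1753/40, 31/4)
  seg 5: down by d3 = 20 → (1753/40, -49/4)
  seg 6: up by d2 = 9/2 → (1753/40, -31/4)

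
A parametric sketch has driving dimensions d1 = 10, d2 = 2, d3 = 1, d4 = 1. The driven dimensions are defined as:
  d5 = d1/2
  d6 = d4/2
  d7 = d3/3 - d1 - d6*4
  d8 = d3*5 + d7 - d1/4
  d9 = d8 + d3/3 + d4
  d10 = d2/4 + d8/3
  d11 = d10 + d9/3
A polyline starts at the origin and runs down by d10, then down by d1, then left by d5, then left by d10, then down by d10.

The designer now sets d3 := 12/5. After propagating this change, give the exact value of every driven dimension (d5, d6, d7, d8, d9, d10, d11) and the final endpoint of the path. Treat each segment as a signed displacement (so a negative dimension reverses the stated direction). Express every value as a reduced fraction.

d5 = 5
d6 = 1/2
d7 = -56/5
d8 = -17/10
d9 = 1/10
d10 = -1/15
d11 = -1/30
endpoint = (-74/15, -148/15)

Apply edit: d3 := 12/5
  d5 = d1/2 = 5
  d6 = d4/2 = 1/2
  d7 = d3/3 - d1 - d6*4 = -56/5
  d8 = d3*5 + d7 - d1/4 = -17/10
  d9 = d8 + d3/3 + d4 = 1/10
  d10 = d2/4 + d8/3 = -1/15
  d11 = d10 + d9/3 = -1/30
Walk from origin (0, 0):
  seg 1: down by d10 = -1/15 → (0, 1/15)
  seg 2: down by d1 = 10 → (0, -149/15)
  seg 3: left by d5 = 5 → (-5, -149/15)
  seg 4: left by d10 = -1/15 → (-74/15, -149/15)
  seg 5: down by d10 = -1/15 → (-74/15, -148/15)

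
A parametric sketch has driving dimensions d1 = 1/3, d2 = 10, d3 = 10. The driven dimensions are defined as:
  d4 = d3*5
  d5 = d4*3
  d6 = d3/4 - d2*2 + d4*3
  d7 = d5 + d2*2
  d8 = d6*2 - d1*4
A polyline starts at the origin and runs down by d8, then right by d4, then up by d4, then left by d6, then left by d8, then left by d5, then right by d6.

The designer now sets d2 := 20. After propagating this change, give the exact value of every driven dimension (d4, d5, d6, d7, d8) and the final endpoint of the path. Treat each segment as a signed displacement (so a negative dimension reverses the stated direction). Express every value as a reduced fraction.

d4 = 50
d5 = 150
d6 = 225/2
d7 = 190
d8 = 671/3
endpoint = (-971/3, -521/3)

Apply edit: d2 := 20
  d4 = d3*5 = 50
  d5 = d4*3 = 150
  d6 = d3/4 - d2*2 + d4*3 = 225/2
  d7 = d5 + d2*2 = 190
  d8 = d6*2 - d1*4 = 671/3
Walk from origin (0, 0):
  seg 1: down by d8 = 671/3 → (0, -671/3)
  seg 2: right by d4 = 50 → (50, -671/3)
  seg 3: up by d4 = 50 → (50, -521/3)
  seg 4: left by d6 = 225/2 → (-125/2, -521/3)
  seg 5: left by d8 = 671/3 → (-1717/6, -521/3)
  seg 6: left by d5 = 150 → (-2617/6, -521/3)
  seg 7: right by d6 = 225/2 → (-971/3, -521/3)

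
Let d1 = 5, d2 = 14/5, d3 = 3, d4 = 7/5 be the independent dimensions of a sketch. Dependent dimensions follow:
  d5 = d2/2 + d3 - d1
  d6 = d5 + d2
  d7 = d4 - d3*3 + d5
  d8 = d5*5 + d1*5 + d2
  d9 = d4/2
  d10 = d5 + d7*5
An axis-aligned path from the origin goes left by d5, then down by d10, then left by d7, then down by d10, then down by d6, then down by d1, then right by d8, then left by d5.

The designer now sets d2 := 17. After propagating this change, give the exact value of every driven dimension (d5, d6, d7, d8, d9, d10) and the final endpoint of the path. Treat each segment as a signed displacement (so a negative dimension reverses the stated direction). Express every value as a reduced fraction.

d5 = 13/2
d6 = 47/2
d7 = -11/10
d8 = 149/2
d9 = 7/10
d10 = 1
endpoint = (313/5, -61/2)

Apply edit: d2 := 17
  d5 = d2/2 + d3 - d1 = 13/2
  d6 = d5 + d2 = 47/2
  d7 = d4 - d3*3 + d5 = -11/10
  d8 = d5*5 + d1*5 + d2 = 149/2
  d9 = d4/2 = 7/10
  d10 = d5 + d7*5 = 1
Walk from origin (0, 0):
  seg 1: left by d5 = 13/2 → (-13/2, 0)
  seg 2: down by d10 = 1 → (-13/2, -1)
  seg 3: left by d7 = -11/10 → (-27/5, -1)
  seg 4: down by d10 = 1 → (-27/5, -2)
  seg 5: down by d6 = 47/2 → (-27/5, -51/2)
  seg 6: down by d1 = 5 → (-27/5, -61/2)
  seg 7: right by d8 = 149/2 → (691/10, -61/2)
  seg 8: left by d5 = 13/2 → (313/5, -61/2)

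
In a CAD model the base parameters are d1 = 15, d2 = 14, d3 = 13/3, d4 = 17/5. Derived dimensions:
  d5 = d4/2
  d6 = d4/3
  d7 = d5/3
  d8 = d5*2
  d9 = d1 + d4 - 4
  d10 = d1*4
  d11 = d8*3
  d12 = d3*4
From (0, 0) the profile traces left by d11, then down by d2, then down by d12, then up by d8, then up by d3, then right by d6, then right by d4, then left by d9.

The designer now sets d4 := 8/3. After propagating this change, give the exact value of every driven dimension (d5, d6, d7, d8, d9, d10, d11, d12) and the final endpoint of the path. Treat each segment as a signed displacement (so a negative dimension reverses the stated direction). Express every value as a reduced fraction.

d5 = 4/3
d6 = 8/9
d7 = 4/9
d8 = 8/3
d9 = 41/3
d10 = 60
d11 = 8
d12 = 52/3
endpoint = (-163/9, -73/3)

Apply edit: d4 := 8/3
  d5 = d4/2 = 4/3
  d6 = d4/3 = 8/9
  d7 = d5/3 = 4/9
  d8 = d5*2 = 8/3
  d9 = d1 + d4 - 4 = 41/3
  d10 = d1*4 = 60
  d11 = d8*3 = 8
  d12 = d3*4 = 52/3
Walk from origin (0, 0):
  seg 1: left by d11 = 8 → (-8, 0)
  seg 2: down by d2 = 14 → (-8, -14)
  seg 3: down by d12 = 52/3 → (-8, -94/3)
  seg 4: up by d8 = 8/3 → (-8, -86/3)
  seg 5: up by d3 = 13/3 → (-8, -73/3)
  seg 6: right by d6 = 8/9 → (-64/9, -73/3)
  seg 7: right by d4 = 8/3 → (-40/9, -73/3)
  seg 8: left by d9 = 41/3 → (-163/9, -73/3)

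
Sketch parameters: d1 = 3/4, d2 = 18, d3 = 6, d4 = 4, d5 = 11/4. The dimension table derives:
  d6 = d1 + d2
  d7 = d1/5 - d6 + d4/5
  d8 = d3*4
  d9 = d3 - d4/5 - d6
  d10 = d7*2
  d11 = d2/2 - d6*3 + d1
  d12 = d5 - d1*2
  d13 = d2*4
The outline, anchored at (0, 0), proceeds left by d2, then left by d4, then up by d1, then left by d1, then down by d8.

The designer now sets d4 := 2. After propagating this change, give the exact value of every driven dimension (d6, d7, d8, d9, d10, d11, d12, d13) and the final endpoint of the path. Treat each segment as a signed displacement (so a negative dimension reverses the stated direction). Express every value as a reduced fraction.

d6 = 75/4
d7 = -91/5
d8 = 24
d9 = -263/20
d10 = -182/5
d11 = -93/2
d12 = 5/4
d13 = 72
endpoint = (-83/4, -93/4)

Apply edit: d4 := 2
  d6 = d1 + d2 = 75/4
  d7 = d1/5 - d6 + d4/5 = -91/5
  d8 = d3*4 = 24
  d9 = d3 - d4/5 - d6 = -263/20
  d10 = d7*2 = -182/5
  d11 = d2/2 - d6*3 + d1 = -93/2
  d12 = d5 - d1*2 = 5/4
  d13 = d2*4 = 72
Walk from origin (0, 0):
  seg 1: left by d2 = 18 → (-18, 0)
  seg 2: left by d4 = 2 → (-20, 0)
  seg 3: up by d1 = 3/4 → (-20, 3/4)
  seg 4: left by d1 = 3/4 → (-83/4, 3/4)
  seg 5: down by d8 = 24 → (-83/4, -93/4)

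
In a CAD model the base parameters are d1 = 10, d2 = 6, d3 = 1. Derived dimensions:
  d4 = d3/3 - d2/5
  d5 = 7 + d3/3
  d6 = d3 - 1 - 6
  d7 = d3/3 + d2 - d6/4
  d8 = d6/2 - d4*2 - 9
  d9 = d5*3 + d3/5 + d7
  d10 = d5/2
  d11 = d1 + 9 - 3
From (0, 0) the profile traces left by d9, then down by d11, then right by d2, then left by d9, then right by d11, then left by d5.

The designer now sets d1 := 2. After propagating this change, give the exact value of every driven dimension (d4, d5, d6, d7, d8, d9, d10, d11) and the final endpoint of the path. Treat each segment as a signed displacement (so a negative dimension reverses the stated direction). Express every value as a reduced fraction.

Apply edit: d1 := 2
  d4 = d3/3 - d2/5 = -13/15
  d5 = 7 + d3/3 = 22/3
  d6 = d3 - 1 - 6 = -6
  d7 = d3/3 + d2 - d6/4 = 47/6
  d8 = d6/2 - d4*2 - 9 = -154/15
  d9 = d5*3 + d3/5 + d7 = 901/30
  d10 = d5/2 = 11/3
  d11 = d1 + 9 - 3 = 8
Walk from origin (0, 0):
  seg 1: left by d9 = 901/30 → (-901/30, 0)
  seg 2: down by d11 = 8 → (-901/30, -8)
  seg 3: right by d2 = 6 → (-721/30, -8)
  seg 4: left by d9 = 901/30 → (-811/15, -8)
  seg 5: right by d11 = 8 → (-691/15, -8)
  seg 6: left by d5 = 22/3 → (-267/5, -8)

d4 = -13/15
d5 = 22/3
d6 = -6
d7 = 47/6
d8 = -154/15
d9 = 901/30
d10 = 11/3
d11 = 8
endpoint = (-267/5, -8)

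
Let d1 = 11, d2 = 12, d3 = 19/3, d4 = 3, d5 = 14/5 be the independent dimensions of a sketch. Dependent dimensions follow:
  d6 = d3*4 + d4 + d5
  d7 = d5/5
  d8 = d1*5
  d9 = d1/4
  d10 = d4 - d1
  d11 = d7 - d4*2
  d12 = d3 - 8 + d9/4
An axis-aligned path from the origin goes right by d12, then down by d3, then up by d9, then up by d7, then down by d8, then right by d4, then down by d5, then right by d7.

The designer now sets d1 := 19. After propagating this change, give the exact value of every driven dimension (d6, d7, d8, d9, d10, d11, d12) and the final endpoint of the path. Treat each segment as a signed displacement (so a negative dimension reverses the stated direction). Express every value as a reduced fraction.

d6 = 467/15
d7 = 14/25
d8 = 95
d9 = 19/4
d10 = -16
d11 = -136/25
d12 = -23/48
endpoint = (3697/1200, -29647/300)

Apply edit: d1 := 19
  d6 = d3*4 + d4 + d5 = 467/15
  d7 = d5/5 = 14/25
  d8 = d1*5 = 95
  d9 = d1/4 = 19/4
  d10 = d4 - d1 = -16
  d11 = d7 - d4*2 = -136/25
  d12 = d3 - 8 + d9/4 = -23/48
Walk from origin (0, 0):
  seg 1: right by d12 = -23/48 → (-23/48, 0)
  seg 2: down by d3 = 19/3 → (-23/48, -19/3)
  seg 3: up by d9 = 19/4 → (-23/48, -19/12)
  seg 4: up by d7 = 14/25 → (-23/48, -307/300)
  seg 5: down by d8 = 95 → (-23/48, -28807/300)
  seg 6: right by d4 = 3 → (121/48, -28807/300)
  seg 7: down by d5 = 14/5 → (121/48, -29647/300)
  seg 8: right by d7 = 14/25 → (3697/1200, -29647/300)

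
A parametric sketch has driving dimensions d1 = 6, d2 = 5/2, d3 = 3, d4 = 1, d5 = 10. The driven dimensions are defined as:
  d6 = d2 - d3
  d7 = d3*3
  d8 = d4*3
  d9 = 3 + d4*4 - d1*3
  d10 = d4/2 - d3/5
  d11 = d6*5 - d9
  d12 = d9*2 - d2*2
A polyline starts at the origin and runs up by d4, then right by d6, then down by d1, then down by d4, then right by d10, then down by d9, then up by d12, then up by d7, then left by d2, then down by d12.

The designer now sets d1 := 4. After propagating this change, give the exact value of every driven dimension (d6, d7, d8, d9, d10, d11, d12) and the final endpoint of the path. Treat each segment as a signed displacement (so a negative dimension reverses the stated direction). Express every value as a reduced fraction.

d6 = -1/2
d7 = 9
d8 = 3
d9 = -5
d10 = -1/10
d11 = 5/2
d12 = -15
endpoint = (-31/10, 10)

Apply edit: d1 := 4
  d6 = d2 - d3 = -1/2
  d7 = d3*3 = 9
  d8 = d4*3 = 3
  d9 = 3 + d4*4 - d1*3 = -5
  d10 = d4/2 - d3/5 = -1/10
  d11 = d6*5 - d9 = 5/2
  d12 = d9*2 - d2*2 = -15
Walk from origin (0, 0):
  seg 1: up by d4 = 1 → (0, 1)
  seg 2: right by d6 = -1/2 → (-1/2, 1)
  seg 3: down by d1 = 4 → (-1/2, -3)
  seg 4: down by d4 = 1 → (-1/2, -4)
  seg 5: right by d10 = -1/10 → (-3/5, -4)
  seg 6: down by d9 = -5 → (-3/5, 1)
  seg 7: up by d12 = -15 → (-3/5, -14)
  seg 8: up by d7 = 9 → (-3/5, -5)
  seg 9: left by d2 = 5/2 → (-31/10, -5)
  seg 10: down by d12 = -15 → (-31/10, 10)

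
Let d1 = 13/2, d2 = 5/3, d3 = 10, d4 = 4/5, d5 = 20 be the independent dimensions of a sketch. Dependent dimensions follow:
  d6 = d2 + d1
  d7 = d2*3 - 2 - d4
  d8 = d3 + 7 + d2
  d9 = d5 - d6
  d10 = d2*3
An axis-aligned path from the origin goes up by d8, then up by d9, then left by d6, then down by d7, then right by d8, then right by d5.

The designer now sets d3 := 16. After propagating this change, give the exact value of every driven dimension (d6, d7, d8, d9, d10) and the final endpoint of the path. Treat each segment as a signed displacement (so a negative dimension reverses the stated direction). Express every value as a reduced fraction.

Apply edit: d3 := 16
  d6 = d2 + d1 = 49/6
  d7 = d2*3 - 2 - d4 = 11/5
  d8 = d3 + 7 + d2 = 74/3
  d9 = d5 - d6 = 71/6
  d10 = d2*3 = 5
Walk from origin (0, 0):
  seg 1: up by d8 = 74/3 → (0, 74/3)
  seg 2: up by d9 = 71/6 → (0, 73/2)
  seg 3: left by d6 = 49/6 → (-49/6, 73/2)
  seg 4: down by d7 = 11/5 → (-49/6, 343/10)
  seg 5: right by d8 = 74/3 → (33/2, 343/10)
  seg 6: right by d5 = 20 → (73/2, 343/10)

d6 = 49/6
d7 = 11/5
d8 = 74/3
d9 = 71/6
d10 = 5
endpoint = (73/2, 343/10)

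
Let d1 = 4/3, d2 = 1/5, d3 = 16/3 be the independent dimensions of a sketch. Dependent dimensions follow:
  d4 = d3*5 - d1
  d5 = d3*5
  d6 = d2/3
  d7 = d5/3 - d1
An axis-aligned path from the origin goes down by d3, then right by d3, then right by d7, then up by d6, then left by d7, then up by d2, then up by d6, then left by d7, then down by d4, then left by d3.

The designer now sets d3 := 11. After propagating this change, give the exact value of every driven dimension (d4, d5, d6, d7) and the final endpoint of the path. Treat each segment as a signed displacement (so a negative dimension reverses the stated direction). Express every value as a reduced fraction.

d4 = 161/3
d5 = 55
d6 = 1/15
d7 = 17
endpoint = (-17, -193/3)

Apply edit: d3 := 11
  d4 = d3*5 - d1 = 161/3
  d5 = d3*5 = 55
  d6 = d2/3 = 1/15
  d7 = d5/3 - d1 = 17
Walk from origin (0, 0):
  seg 1: down by d3 = 11 → (0, -11)
  seg 2: right by d3 = 11 → (11, -11)
  seg 3: right by d7 = 17 → (28, -11)
  seg 4: up by d6 = 1/15 → (28, -164/15)
  seg 5: left by d7 = 17 → (11, -164/15)
  seg 6: up by d2 = 1/5 → (11, -161/15)
  seg 7: up by d6 = 1/15 → (11, -32/3)
  seg 8: left by d7 = 17 → (-6, -32/3)
  seg 9: down by d4 = 161/3 → (-6, -193/3)
  seg 10: left by d3 = 11 → (-17, -193/3)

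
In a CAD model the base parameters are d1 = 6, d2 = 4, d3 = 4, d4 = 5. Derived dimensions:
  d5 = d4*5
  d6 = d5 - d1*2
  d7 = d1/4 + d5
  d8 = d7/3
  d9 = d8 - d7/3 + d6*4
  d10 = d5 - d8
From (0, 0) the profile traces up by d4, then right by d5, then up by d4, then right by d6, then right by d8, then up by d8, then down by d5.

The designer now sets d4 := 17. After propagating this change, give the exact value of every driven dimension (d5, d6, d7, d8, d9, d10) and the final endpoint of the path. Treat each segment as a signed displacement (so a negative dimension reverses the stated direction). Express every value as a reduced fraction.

Apply edit: d4 := 17
  d5 = d4*5 = 85
  d6 = d5 - d1*2 = 73
  d7 = d1/4 + d5 = 173/2
  d8 = d7/3 = 173/6
  d9 = d8 - d7/3 + d6*4 = 292
  d10 = d5 - d8 = 337/6
Walk from origin (0, 0):
  seg 1: up by d4 = 17 → (0, 17)
  seg 2: right by d5 = 85 → (85, 17)
  seg 3: up by d4 = 17 → (85, 34)
  seg 4: right by d6 = 73 → (158, 34)
  seg 5: right by d8 = 173/6 → (1121/6, 34)
  seg 6: up by d8 = 173/6 → (1121/6, 377/6)
  seg 7: down by d5 = 85 → (1121/6, -133/6)

d5 = 85
d6 = 73
d7 = 173/2
d8 = 173/6
d9 = 292
d10 = 337/6
endpoint = (1121/6, -133/6)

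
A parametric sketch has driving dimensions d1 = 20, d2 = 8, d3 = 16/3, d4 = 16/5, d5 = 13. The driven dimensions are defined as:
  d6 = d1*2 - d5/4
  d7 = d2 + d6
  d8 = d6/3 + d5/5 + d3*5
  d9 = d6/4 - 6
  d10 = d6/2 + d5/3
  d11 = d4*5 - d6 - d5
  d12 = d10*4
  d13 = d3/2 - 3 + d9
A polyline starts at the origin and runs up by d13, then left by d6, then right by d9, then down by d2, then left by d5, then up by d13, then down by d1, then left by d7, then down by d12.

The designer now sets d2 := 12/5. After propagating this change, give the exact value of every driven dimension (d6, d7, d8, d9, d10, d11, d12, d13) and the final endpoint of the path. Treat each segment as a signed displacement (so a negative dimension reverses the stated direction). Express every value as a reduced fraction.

d6 = 147/4
d7 = 783/20
d8 = 2491/60
d9 = 51/16
d10 = 545/24
d11 = -135/4
d12 = 545/6
d13 = 137/48
endpoint = (-6857/80, -4301/40)

Apply edit: d2 := 12/5
  d6 = d1*2 - d5/4 = 147/4
  d7 = d2 + d6 = 783/20
  d8 = d6/3 + d5/5 + d3*5 = 2491/60
  d9 = d6/4 - 6 = 51/16
  d10 = d6/2 + d5/3 = 545/24
  d11 = d4*5 - d6 - d5 = -135/4
  d12 = d10*4 = 545/6
  d13 = d3/2 - 3 + d9 = 137/48
Walk from origin (0, 0):
  seg 1: up by d13 = 137/48 → (0, 137/48)
  seg 2: left by d6 = 147/4 → (-147/4, 137/48)
  seg 3: right by d9 = 51/16 → (-537/16, 137/48)
  seg 4: down by d2 = 12/5 → (-537/16, 109/240)
  seg 5: left by d5 = 13 → (-745/16, 109/240)
  seg 6: up by d13 = 137/48 → (-745/16, 397/120)
  seg 7: down by d1 = 20 → (-745/16, -2003/120)
  seg 8: left by d7 = 783/20 → (-6857/80, -2003/120)
  seg 9: down by d12 = 545/6 → (-6857/80, -4301/40)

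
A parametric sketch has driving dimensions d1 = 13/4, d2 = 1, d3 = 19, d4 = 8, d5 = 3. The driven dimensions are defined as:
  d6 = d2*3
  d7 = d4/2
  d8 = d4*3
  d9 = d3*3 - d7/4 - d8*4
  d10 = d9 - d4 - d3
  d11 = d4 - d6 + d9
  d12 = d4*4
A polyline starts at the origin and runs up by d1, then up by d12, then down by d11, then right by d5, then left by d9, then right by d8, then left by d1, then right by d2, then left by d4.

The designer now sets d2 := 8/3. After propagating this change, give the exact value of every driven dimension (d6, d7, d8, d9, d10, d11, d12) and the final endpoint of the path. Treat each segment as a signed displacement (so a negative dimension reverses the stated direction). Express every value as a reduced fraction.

d6 = 8
d7 = 4
d8 = 24
d9 = -40
d10 = -67
d11 = -40
d12 = 32
endpoint = (701/12, 301/4)

Apply edit: d2 := 8/3
  d6 = d2*3 = 8
  d7 = d4/2 = 4
  d8 = d4*3 = 24
  d9 = d3*3 - d7/4 - d8*4 = -40
  d10 = d9 - d4 - d3 = -67
  d11 = d4 - d6 + d9 = -40
  d12 = d4*4 = 32
Walk from origin (0, 0):
  seg 1: up by d1 = 13/4 → (0, 13/4)
  seg 2: up by d12 = 32 → (0, 141/4)
  seg 3: down by d11 = -40 → (0, 301/4)
  seg 4: right by d5 = 3 → (3, 301/4)
  seg 5: left by d9 = -40 → (43, 301/4)
  seg 6: right by d8 = 24 → (67, 301/4)
  seg 7: left by d1 = 13/4 → (255/4, 301/4)
  seg 8: right by d2 = 8/3 → (797/12, 301/4)
  seg 9: left by d4 = 8 → (701/12, 301/4)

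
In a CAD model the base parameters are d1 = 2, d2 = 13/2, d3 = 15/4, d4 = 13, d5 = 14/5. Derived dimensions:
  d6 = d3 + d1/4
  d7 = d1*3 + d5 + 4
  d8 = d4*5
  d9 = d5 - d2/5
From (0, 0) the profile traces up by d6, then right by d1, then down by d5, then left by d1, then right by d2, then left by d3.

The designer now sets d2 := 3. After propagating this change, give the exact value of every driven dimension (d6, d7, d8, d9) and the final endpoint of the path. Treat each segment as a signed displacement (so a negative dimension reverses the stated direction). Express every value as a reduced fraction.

Apply edit: d2 := 3
  d6 = d3 + d1/4 = 17/4
  d7 = d1*3 + d5 + 4 = 64/5
  d8 = d4*5 = 65
  d9 = d5 - d2/5 = 11/5
Walk from origin (0, 0):
  seg 1: up by d6 = 17/4 → (0, 17/4)
  seg 2: right by d1 = 2 → (2, 17/4)
  seg 3: down by d5 = 14/5 → (2, 29/20)
  seg 4: left by d1 = 2 → (0, 29/20)
  seg 5: right by d2 = 3 → (3, 29/20)
  seg 6: left by d3 = 15/4 → (-3/4, 29/20)

d6 = 17/4
d7 = 64/5
d8 = 65
d9 = 11/5
endpoint = (-3/4, 29/20)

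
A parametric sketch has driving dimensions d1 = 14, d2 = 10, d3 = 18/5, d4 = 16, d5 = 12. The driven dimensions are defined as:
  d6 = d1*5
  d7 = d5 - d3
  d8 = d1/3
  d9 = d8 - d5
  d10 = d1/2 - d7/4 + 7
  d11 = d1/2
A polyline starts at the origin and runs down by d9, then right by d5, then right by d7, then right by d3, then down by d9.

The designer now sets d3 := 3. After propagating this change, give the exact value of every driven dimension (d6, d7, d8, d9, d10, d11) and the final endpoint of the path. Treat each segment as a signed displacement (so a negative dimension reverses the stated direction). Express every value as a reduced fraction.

d6 = 70
d7 = 9
d8 = 14/3
d9 = -22/3
d10 = 47/4
d11 = 7
endpoint = (24, 44/3)

Apply edit: d3 := 3
  d6 = d1*5 = 70
  d7 = d5 - d3 = 9
  d8 = d1/3 = 14/3
  d9 = d8 - d5 = -22/3
  d10 = d1/2 - d7/4 + 7 = 47/4
  d11 = d1/2 = 7
Walk from origin (0, 0):
  seg 1: down by d9 = -22/3 → (0, 22/3)
  seg 2: right by d5 = 12 → (12, 22/3)
  seg 3: right by d7 = 9 → (21, 22/3)
  seg 4: right by d3 = 3 → (24, 22/3)
  seg 5: down by d9 = -22/3 → (24, 44/3)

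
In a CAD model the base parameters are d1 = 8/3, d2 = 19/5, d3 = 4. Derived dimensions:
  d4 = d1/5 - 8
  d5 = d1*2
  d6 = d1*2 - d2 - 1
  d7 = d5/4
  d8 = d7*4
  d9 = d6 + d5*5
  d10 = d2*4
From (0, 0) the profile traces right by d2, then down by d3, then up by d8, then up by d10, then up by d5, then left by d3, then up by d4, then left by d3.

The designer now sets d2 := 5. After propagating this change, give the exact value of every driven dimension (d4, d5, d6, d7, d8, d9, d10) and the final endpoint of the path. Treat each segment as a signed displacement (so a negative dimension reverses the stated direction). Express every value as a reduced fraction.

d4 = -112/15
d5 = 16/3
d6 = -2/3
d7 = 4/3
d8 = 16/3
d9 = 26
d10 = 20
endpoint = (-3, 96/5)

Apply edit: d2 := 5
  d4 = d1/5 - 8 = -112/15
  d5 = d1*2 = 16/3
  d6 = d1*2 - d2 - 1 = -2/3
  d7 = d5/4 = 4/3
  d8 = d7*4 = 16/3
  d9 = d6 + d5*5 = 26
  d10 = d2*4 = 20
Walk from origin (0, 0):
  seg 1: right by d2 = 5 → (5, 0)
  seg 2: down by d3 = 4 → (5, -4)
  seg 3: up by d8 = 16/3 → (5, 4/3)
  seg 4: up by d10 = 20 → (5, 64/3)
  seg 5: up by d5 = 16/3 → (5, 80/3)
  seg 6: left by d3 = 4 → (1, 80/3)
  seg 7: up by d4 = -112/15 → (1, 96/5)
  seg 8: left by d3 = 4 → (-3, 96/5)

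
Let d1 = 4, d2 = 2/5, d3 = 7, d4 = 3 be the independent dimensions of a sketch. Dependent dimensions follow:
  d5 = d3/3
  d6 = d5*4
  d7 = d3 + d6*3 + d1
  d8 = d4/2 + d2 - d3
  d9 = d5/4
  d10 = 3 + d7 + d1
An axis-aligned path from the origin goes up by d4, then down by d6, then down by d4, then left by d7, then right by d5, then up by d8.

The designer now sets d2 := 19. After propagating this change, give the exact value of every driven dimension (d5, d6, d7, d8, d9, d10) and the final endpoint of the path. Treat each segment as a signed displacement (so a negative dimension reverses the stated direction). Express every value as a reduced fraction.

d5 = 7/3
d6 = 28/3
d7 = 39
d8 = 27/2
d9 = 7/12
d10 = 46
endpoint = (-110/3, 25/6)

Apply edit: d2 := 19
  d5 = d3/3 = 7/3
  d6 = d5*4 = 28/3
  d7 = d3 + d6*3 + d1 = 39
  d8 = d4/2 + d2 - d3 = 27/2
  d9 = d5/4 = 7/12
  d10 = 3 + d7 + d1 = 46
Walk from origin (0, 0):
  seg 1: up by d4 = 3 → (0, 3)
  seg 2: down by d6 = 28/3 → (0, -19/3)
  seg 3: down by d4 = 3 → (0, -28/3)
  seg 4: left by d7 = 39 → (-39, -28/3)
  seg 5: right by d5 = 7/3 → (-110/3, -28/3)
  seg 6: up by d8 = 27/2 → (-110/3, 25/6)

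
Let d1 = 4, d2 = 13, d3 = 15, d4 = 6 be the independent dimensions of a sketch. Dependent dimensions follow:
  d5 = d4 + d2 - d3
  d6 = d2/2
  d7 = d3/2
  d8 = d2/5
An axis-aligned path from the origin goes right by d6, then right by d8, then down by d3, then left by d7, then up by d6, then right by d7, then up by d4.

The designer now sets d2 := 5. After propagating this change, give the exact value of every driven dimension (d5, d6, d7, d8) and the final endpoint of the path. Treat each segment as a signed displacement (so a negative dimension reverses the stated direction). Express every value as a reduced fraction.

Apply edit: d2 := 5
  d5 = d4 + d2 - d3 = -4
  d6 = d2/2 = 5/2
  d7 = d3/2 = 15/2
  d8 = d2/5 = 1
Walk from origin (0, 0):
  seg 1: right by d6 = 5/2 → (5/2, 0)
  seg 2: right by d8 = 1 → (7/2, 0)
  seg 3: down by d3 = 15 → (7/2, -15)
  seg 4: left by d7 = 15/2 → (-4, -15)
  seg 5: up by d6 = 5/2 → (-4, -25/2)
  seg 6: right by d7 = 15/2 → (7/2, -25/2)
  seg 7: up by d4 = 6 → (7/2, -13/2)

d5 = -4
d6 = 5/2
d7 = 15/2
d8 = 1
endpoint = (7/2, -13/2)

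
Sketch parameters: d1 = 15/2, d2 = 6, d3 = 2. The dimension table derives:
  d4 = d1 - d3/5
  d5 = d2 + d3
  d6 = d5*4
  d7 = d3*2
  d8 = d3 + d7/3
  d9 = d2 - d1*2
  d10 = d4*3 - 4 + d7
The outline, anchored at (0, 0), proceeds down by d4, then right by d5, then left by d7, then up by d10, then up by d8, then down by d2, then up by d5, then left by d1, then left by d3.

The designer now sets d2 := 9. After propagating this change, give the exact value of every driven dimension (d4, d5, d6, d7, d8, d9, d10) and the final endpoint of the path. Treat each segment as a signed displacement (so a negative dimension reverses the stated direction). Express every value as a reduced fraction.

d4 = 71/10
d5 = 11
d6 = 44
d7 = 4
d8 = 10/3
d9 = -6
d10 = 213/10
endpoint = (-5/2, 293/15)

Apply edit: d2 := 9
  d4 = d1 - d3/5 = 71/10
  d5 = d2 + d3 = 11
  d6 = d5*4 = 44
  d7 = d3*2 = 4
  d8 = d3 + d7/3 = 10/3
  d9 = d2 - d1*2 = -6
  d10 = d4*3 - 4 + d7 = 213/10
Walk from origin (0, 0):
  seg 1: down by d4 = 71/10 → (0, -71/10)
  seg 2: right by d5 = 11 → (11, -71/10)
  seg 3: left by d7 = 4 → (7, -71/10)
  seg 4: up by d10 = 213/10 → (7, 71/5)
  seg 5: up by d8 = 10/3 → (7, 263/15)
  seg 6: down by d2 = 9 → (7, 128/15)
  seg 7: up by d5 = 11 → (7, 293/15)
  seg 8: left by d1 = 15/2 → (-1/2, 293/15)
  seg 9: left by d3 = 2 → (-5/2, 293/15)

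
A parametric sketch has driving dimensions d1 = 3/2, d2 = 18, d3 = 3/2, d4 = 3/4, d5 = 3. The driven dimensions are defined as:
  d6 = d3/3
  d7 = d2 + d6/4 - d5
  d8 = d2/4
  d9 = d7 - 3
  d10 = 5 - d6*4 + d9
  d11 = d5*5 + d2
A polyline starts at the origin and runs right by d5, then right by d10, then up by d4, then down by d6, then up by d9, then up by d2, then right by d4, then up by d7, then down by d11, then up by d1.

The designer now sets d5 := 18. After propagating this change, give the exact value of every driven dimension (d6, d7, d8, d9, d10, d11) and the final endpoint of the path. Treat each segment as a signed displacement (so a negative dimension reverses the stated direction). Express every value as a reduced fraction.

Apply edit: d5 := 18
  d6 = d3/3 = 1/2
  d7 = d2 + d6/4 - d5 = 1/8
  d8 = d2/4 = 9/2
  d9 = d7 - 3 = -23/8
  d10 = 5 - d6*4 + d9 = 1/8
  d11 = d5*5 + d2 = 108
Walk from origin (0, 0):
  seg 1: right by d5 = 18 → (18, 0)
  seg 2: right by d10 = 1/8 → (145/8, 0)
  seg 3: up by d4 = 3/4 → (145/8, 3/4)
  seg 4: down by d6 = 1/2 → (145/8, 1/4)
  seg 5: up by d9 = -23/8 → (145/8, -21/8)
  seg 6: up by d2 = 18 → (145/8, 123/8)
  seg 7: right by d4 = 3/4 → (151/8, 123/8)
  seg 8: up by d7 = 1/8 → (151/8, 31/2)
  seg 9: down by d11 = 108 → (151/8, -185/2)
  seg 10: up by d1 = 3/2 → (151/8, -91)

d6 = 1/2
d7 = 1/8
d8 = 9/2
d9 = -23/8
d10 = 1/8
d11 = 108
endpoint = (151/8, -91)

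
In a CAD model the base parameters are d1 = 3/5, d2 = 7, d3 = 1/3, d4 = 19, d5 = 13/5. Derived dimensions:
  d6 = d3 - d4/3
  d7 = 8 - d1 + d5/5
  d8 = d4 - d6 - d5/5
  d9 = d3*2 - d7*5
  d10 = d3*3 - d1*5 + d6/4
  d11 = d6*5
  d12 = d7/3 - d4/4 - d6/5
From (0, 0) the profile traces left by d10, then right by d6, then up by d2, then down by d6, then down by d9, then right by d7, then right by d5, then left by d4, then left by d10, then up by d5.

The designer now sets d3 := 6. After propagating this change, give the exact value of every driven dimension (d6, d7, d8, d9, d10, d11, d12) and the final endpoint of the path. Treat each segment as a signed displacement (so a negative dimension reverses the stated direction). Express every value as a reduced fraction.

Apply edit: d3 := 6
  d6 = d3 - d4/3 = -1/3
  d7 = 8 - d1 + d5/5 = 198/25
  d8 = d4 - d6 - d5/5 = 1411/75
  d9 = d3*2 - d7*5 = -138/5
  d10 = d3*3 - d1*5 + d6/4 = 179/12
  d11 = d6*5 = -5/3
  d12 = d7/3 - d4/4 - d6/5 = -613/300
Walk from origin (0, 0):
  seg 1: left by d10 = 179/12 → (-179/12, 0)
  seg 2: right by d6 = -1/3 → (-61/4, 0)
  seg 3: up by d2 = 7 → (-61/4, 7)
  seg 4: down by d6 = -1/3 → (-61/4, 22/3)
  seg 5: down by d9 = -138/5 → (-61/4, 524/15)
  seg 6: right by d7 = 198/25 → (-733/100, 524/15)
  seg 7: right by d5 = 13/5 → (-473/100, 524/15)
  seg 8: left by d4 = 19 → (-2373/100, 524/15)
  seg 9: left by d10 = 179/12 → (-5797/150, 524/15)
  seg 10: up by d5 = 13/5 → (-5797/150, 563/15)

d6 = -1/3
d7 = 198/25
d8 = 1411/75
d9 = -138/5
d10 = 179/12
d11 = -5/3
d12 = -613/300
endpoint = (-5797/150, 563/15)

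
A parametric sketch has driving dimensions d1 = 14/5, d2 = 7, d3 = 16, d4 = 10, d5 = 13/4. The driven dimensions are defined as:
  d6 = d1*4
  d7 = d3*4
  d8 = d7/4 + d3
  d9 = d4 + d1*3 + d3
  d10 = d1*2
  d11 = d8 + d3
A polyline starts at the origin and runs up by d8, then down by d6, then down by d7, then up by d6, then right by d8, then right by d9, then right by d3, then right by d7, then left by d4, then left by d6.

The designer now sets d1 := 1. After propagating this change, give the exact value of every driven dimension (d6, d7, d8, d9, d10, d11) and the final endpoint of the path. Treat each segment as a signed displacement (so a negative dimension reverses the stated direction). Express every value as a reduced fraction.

Apply edit: d1 := 1
  d6 = d1*4 = 4
  d7 = d3*4 = 64
  d8 = d7/4 + d3 = 32
  d9 = d4 + d1*3 + d3 = 29
  d10 = d1*2 = 2
  d11 = d8 + d3 = 48
Walk from origin (0, 0):
  seg 1: up by d8 = 32 → (0, 32)
  seg 2: down by d6 = 4 → (0, 28)
  seg 3: down by d7 = 64 → (0, -36)
  seg 4: up by d6 = 4 → (0, -32)
  seg 5: right by d8 = 32 → (32, -32)
  seg 6: right by d9 = 29 → (61, -32)
  seg 7: right by d3 = 16 → (77, -32)
  seg 8: right by d7 = 64 → (141, -32)
  seg 9: left by d4 = 10 → (131, -32)
  seg 10: left by d6 = 4 → (127, -32)

d6 = 4
d7 = 64
d8 = 32
d9 = 29
d10 = 2
d11 = 48
endpoint = (127, -32)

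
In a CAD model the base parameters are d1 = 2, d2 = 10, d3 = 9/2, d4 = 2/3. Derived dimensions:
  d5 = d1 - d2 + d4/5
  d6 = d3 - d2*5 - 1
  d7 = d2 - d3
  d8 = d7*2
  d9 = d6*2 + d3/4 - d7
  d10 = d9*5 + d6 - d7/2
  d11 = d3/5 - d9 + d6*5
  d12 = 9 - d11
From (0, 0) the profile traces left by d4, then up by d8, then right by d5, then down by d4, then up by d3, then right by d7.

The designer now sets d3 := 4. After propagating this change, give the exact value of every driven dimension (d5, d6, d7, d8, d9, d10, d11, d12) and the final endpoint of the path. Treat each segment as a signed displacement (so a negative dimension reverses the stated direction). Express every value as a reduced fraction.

Apply edit: d3 := 4
  d5 = d1 - d2 + d4/5 = -118/15
  d6 = d3 - d2*5 - 1 = -47
  d7 = d2 - d3 = 6
  d8 = d7*2 = 12
  d9 = d6*2 + d3/4 - d7 = -99
  d10 = d9*5 + d6 - d7/2 = -545
  d11 = d3/5 - d9 + d6*5 = -676/5
  d12 = 9 - d11 = 721/5
Walk from origin (0, 0):
  seg 1: left by d4 = 2/3 → (-2/3, 0)
  seg 2: up by d8 = 12 → (-2/3, 12)
  seg 3: right by d5 = -118/15 → (-128/15, 12)
  seg 4: down by d4 = 2/3 → (-128/15, 34/3)
  seg 5: up by d3 = 4 → (-128/15, 46/3)
  seg 6: right by d7 = 6 → (-38/15, 46/3)

d5 = -118/15
d6 = -47
d7 = 6
d8 = 12
d9 = -99
d10 = -545
d11 = -676/5
d12 = 721/5
endpoint = (-38/15, 46/3)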